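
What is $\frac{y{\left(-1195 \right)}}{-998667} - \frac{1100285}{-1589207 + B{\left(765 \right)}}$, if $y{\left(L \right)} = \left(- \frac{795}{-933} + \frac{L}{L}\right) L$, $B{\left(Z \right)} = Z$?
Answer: $\frac{38091761549665}{54816328079906} \approx 0.6949$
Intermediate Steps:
$y{\left(L \right)} = \frac{576 L}{311}$ ($y{\left(L \right)} = \left(\left(-795\right) \left(- \frac{1}{933}\right) + 1\right) L = \left(\frac{265}{311} + 1\right) L = \frac{576 L}{311}$)
$\frac{y{\left(-1195 \right)}}{-998667} - \frac{1100285}{-1589207 + B{\left(765 \right)}} = \frac{\frac{576}{311} \left(-1195\right)}{-998667} - \frac{1100285}{-1589207 + 765} = \left(- \frac{688320}{311}\right) \left(- \frac{1}{998667}\right) - \frac{1100285}{-1588442} = \frac{76480}{34509493} - - \frac{1100285}{1588442} = \frac{76480}{34509493} + \frac{1100285}{1588442} = \frac{38091761549665}{54816328079906}$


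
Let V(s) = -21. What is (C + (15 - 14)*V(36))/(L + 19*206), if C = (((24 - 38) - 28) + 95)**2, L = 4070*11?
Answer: 697/12171 ≈ 0.057267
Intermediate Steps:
L = 44770
C = 2809 (C = ((-14 - 28) + 95)**2 = (-42 + 95)**2 = 53**2 = 2809)
(C + (15 - 14)*V(36))/(L + 19*206) = (2809 + (15 - 14)*(-21))/(44770 + 19*206) = (2809 + 1*(-21))/(44770 + 3914) = (2809 - 21)/48684 = 2788*(1/48684) = 697/12171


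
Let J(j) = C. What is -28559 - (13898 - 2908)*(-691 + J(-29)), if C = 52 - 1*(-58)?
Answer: 6356631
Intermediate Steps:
C = 110 (C = 52 + 58 = 110)
J(j) = 110
-28559 - (13898 - 2908)*(-691 + J(-29)) = -28559 - (13898 - 2908)*(-691 + 110) = -28559 - 10990*(-581) = -28559 - 1*(-6385190) = -28559 + 6385190 = 6356631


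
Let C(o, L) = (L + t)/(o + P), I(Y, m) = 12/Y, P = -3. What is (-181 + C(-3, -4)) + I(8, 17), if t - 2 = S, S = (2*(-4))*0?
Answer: -1075/6 ≈ -179.17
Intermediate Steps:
S = 0 (S = -8*0 = 0)
t = 2 (t = 2 + 0 = 2)
C(o, L) = (2 + L)/(-3 + o) (C(o, L) = (L + 2)/(o - 3) = (2 + L)/(-3 + o))
(-181 + C(-3, -4)) + I(8, 17) = (-181 + (2 - 4)/(-3 - 3)) + 12/8 = (-181 - 2/(-6)) + 12*(⅛) = (-181 - ⅙*(-2)) + 3/2 = (-181 + ⅓) + 3/2 = -542/3 + 3/2 = -1075/6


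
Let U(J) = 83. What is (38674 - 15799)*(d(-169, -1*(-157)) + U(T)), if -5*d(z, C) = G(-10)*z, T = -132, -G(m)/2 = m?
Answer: 17362125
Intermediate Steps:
G(m) = -2*m
d(z, C) = -4*z (d(z, C) = -(-2*(-10))*z/5 = -4*z)
(38674 - 15799)*(d(-169, -1*(-157)) + U(T)) = (38674 - 15799)*(-4*(-169) + 83) = 22875*(676 + 83) = 22875*759 = 17362125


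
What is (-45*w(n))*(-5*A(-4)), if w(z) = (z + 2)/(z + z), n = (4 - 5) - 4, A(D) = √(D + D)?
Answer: 135*I*√2 ≈ 190.92*I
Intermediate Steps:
A(D) = √2*√D (A(D) = √(2*D) = √2*√D)
n = -5 (n = -1 - 4 = -5)
w(z) = (2 + z)/(2*z) (w(z) = (2 + z)/((2*z)) = (2 + z)*(1/(2*z)) = (2 + z)/(2*z))
(-45*w(n))*(-5*A(-4)) = (-45*(2 - 5)/(2*(-5)))*(-5*√2*√(-4)) = (-45*(-1)*(-3)/(2*5))*(-5*√2*2*I) = (-45*3/10)*(-10*I*√2) = -(-135)*I*√2 = 135*I*√2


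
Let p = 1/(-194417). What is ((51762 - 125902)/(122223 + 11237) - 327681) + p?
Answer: -425115910018013/1297344641 ≈ -3.2768e+5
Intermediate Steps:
p = -1/194417 ≈ -5.1436e-6
((51762 - 125902)/(122223 + 11237) - 327681) + p = ((51762 - 125902)/(122223 + 11237) - 327681) - 1/194417 = (-74140/133460 - 327681) - 1/194417 = (-74140*1/133460 - 327681) - 1/194417 = (-3707/6673 - 327681) - 1/194417 = -2186619020/6673 - 1/194417 = -425115910018013/1297344641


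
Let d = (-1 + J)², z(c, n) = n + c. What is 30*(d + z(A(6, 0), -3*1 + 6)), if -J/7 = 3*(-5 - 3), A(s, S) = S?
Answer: 836760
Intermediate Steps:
z(c, n) = c + n
J = 168 (J = -21*(-5 - 3) = -21*(-8) = -7*(-24) = 168)
d = 27889 (d = (-1 + 168)² = 167² = 27889)
30*(d + z(A(6, 0), -3*1 + 6)) = 30*(27889 + (0 + (-3*1 + 6))) = 30*(27889 + (0 + (-3 + 6))) = 30*(27889 + (0 + 3)) = 30*(27889 + 3) = 30*27892 = 836760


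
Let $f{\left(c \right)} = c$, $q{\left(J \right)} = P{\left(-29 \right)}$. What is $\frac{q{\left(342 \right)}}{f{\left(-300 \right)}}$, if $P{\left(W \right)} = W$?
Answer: $\frac{29}{300} \approx 0.096667$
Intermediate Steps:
$q{\left(J \right)} = -29$
$\frac{q{\left(342 \right)}}{f{\left(-300 \right)}} = - \frac{29}{-300} = \left(-29\right) \left(- \frac{1}{300}\right) = \frac{29}{300}$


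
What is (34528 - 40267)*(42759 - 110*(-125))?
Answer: -324305151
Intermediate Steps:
(34528 - 40267)*(42759 - 110*(-125)) = -5739*(42759 + 13750) = -5739*56509 = -324305151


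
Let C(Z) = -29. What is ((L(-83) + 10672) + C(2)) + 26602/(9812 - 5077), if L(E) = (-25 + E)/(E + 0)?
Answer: 4185471561/393005 ≈ 10650.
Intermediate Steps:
L(E) = (-25 + E)/E
((L(-83) + 10672) + C(2)) + 26602/(9812 - 5077) = (((-25 - 83)/(-83) + 10672) - 29) + 26602/(9812 - 5077) = ((-1/83*(-108) + 10672) - 29) + 26602/4735 = ((108/83 + 10672) - 29) + 26602*(1/4735) = (885884/83 - 29) + 26602/4735 = 883477/83 + 26602/4735 = 4185471561/393005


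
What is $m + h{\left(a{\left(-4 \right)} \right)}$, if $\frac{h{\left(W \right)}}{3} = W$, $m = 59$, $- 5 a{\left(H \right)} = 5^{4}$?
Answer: $-316$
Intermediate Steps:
$a{\left(H \right)} = -125$ ($a{\left(H \right)} = - \frac{5^{4}}{5} = \left(- \frac{1}{5}\right) 625 = -125$)
$h{\left(W \right)} = 3 W$
$m + h{\left(a{\left(-4 \right)} \right)} = 59 + 3 \left(-125\right) = 59 - 375 = -316$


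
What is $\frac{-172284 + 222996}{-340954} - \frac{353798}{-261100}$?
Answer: $\frac{26846985023}{22255772350} \approx 1.2063$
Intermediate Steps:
$\frac{-172284 + 222996}{-340954} - \frac{353798}{-261100} = 50712 \left(- \frac{1}{340954}\right) - - \frac{176899}{130550} = - \frac{25356}{170477} + \frac{176899}{130550} = \frac{26846985023}{22255772350}$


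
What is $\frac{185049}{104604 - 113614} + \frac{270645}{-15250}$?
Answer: $- \frac{52605087}{1374025} \approx -38.285$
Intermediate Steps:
$\frac{185049}{104604 - 113614} + \frac{270645}{-15250} = \frac{185049}{-9010} + 270645 \left(- \frac{1}{15250}\right) = 185049 \left(- \frac{1}{9010}\right) - \frac{54129}{3050} = - \frac{185049}{9010} - \frac{54129}{3050} = - \frac{52605087}{1374025}$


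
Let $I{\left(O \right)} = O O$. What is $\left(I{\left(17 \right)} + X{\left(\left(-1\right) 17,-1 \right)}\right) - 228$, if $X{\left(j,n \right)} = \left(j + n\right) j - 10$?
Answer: $357$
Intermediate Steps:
$I{\left(O \right)} = O^{2}$
$X{\left(j,n \right)} = -10 + j \left(j + n\right)$ ($X{\left(j,n \right)} = j \left(j + n\right) - 10 = -10 + j \left(j + n\right)$)
$\left(I{\left(17 \right)} + X{\left(\left(-1\right) 17,-1 \right)}\right) - 228 = \left(17^{2} + \left(-10 + \left(\left(-1\right) 17\right)^{2} + \left(-1\right) 17 \left(-1\right)\right)\right) - 228 = \left(289 - \left(-7 - 289\right)\right) - 228 = \left(289 + \left(-10 + 289 + 17\right)\right) - 228 = \left(289 + 296\right) - 228 = 585 - 228 = 357$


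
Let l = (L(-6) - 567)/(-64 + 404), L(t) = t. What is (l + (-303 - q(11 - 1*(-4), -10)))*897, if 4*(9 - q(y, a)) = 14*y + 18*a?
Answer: -93380391/340 ≈ -2.7465e+5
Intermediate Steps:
q(y, a) = 9 - 9*a/2 - 7*y/2 (q(y, a) = 9 - (14*y + 18*a)/4 = 9 + (-9*a/2 - 7*y/2) = 9 - 9*a/2 - 7*y/2)
l = -573/340 (l = (-6 - 567)/(-64 + 404) = -573/340 ≈ -1.6853)
(l + (-303 - q(11 - 1*(-4), -10)))*897 = (-573/340 + (-303 - (9 - 9/2*(-10) - 7*(11 - 1*(-4))/2)))*897 = (-573/340 + (-303 - (9 + 45 - 7*(11 + 4)/2)))*897 = (-573/340 + (-303 - (9 + 45 - 7/2*15)))*897 = (-573/340 + (-303 - (9 + 45 - 105/2)))*897 = (-573/340 + (-303 - 1*3/2))*897 = (-573/340 + (-303 - 3/2))*897 = (-573/340 - 609/2)*897 = -104103/340*897 = -93380391/340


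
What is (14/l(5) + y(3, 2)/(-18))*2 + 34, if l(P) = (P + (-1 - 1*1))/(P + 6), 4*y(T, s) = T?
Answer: 1639/12 ≈ 136.58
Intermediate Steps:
y(T, s) = T/4
l(P) = (-2 + P)/(6 + P) (l(P) = (P + (-1 - 1))/(6 + P) = (P - 2)/(6 + P) = (-2 + P)/(6 + P))
(14/l(5) + y(3, 2)/(-18))*2 + 34 = (14/(((-2 + 5)/(6 + 5))) + ((¼)*3)/(-18))*2 + 34 = (14/((3/11)) + (¾)*(-1/18))*2 + 34 = (14/(((1/11)*3)) - 1/24)*2 + 34 = (14/(3/11) - 1/24)*2 + 34 = (14*(11/3) - 1/24)*2 + 34 = (154/3 - 1/24)*2 + 34 = (1231/24)*2 + 34 = 1231/12 + 34 = 1639/12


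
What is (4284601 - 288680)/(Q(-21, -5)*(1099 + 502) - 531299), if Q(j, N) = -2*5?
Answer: -3995921/547309 ≈ -7.3010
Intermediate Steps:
Q(j, N) = -10
(4284601 - 288680)/(Q(-21, -5)*(1099 + 502) - 531299) = (4284601 - 288680)/(-10*(1099 + 502) - 531299) = 3995921/(-10*1601 - 531299) = 3995921/(-16010 - 531299) = 3995921/(-547309) = 3995921*(-1/547309) = -3995921/547309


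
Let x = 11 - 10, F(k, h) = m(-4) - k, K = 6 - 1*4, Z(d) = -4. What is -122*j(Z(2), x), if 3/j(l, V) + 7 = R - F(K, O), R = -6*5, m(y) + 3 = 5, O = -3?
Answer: 366/37 ≈ 9.8919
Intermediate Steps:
m(y) = 2 (m(y) = -3 + 5 = 2)
K = 2 (K = 6 - 4 = 2)
F(k, h) = 2 - k
x = 1
R = -30
j(l, V) = -3/37 (j(l, V) = 3/(-7 + (-30 - (2 - 1*2))) = 3/(-7 + (-30 - (2 - 2))) = 3/(-7 + (-30 - 1*0)) = 3/(-7 + (-30 + 0)) = 3/(-7 - 30) = 3/(-37) = 3*(-1/37) = -3/37)
-122*j(Z(2), x) = -122*(-3/37) = 366/37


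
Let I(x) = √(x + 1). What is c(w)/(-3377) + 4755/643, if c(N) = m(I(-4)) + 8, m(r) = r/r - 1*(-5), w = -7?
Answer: 16048633/2171411 ≈ 7.3909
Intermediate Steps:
I(x) = √(1 + x)
m(r) = 6 (m(r) = 1 + 5 = 6)
c(N) = 14 (c(N) = 6 + 8 = 14)
c(w)/(-3377) + 4755/643 = 14/(-3377) + 4755/643 = 14*(-1/3377) + 4755*(1/643) = -14/3377 + 4755/643 = 16048633/2171411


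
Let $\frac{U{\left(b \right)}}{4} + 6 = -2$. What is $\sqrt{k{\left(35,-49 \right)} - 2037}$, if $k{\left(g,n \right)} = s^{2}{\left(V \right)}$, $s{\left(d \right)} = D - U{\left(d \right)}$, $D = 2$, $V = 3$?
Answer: $i \sqrt{881} \approx 29.682 i$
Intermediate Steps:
$U{\left(b \right)} = -32$ ($U{\left(b \right)} = -24 + 4 \left(-2\right) = -24 - 8 = -32$)
$s{\left(d \right)} = 34$ ($s{\left(d \right)} = 2 - -32 = 2 + 32 = 34$)
$k{\left(g,n \right)} = 1156$ ($k{\left(g,n \right)} = 34^{2} = 1156$)
$\sqrt{k{\left(35,-49 \right)} - 2037} = \sqrt{1156 - 2037} = \sqrt{-881} = i \sqrt{881}$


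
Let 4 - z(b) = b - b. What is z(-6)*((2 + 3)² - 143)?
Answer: -472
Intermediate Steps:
z(b) = 4 (z(b) = 4 - (b - b) = 4 - 1*0 = 4 + 0 = 4)
z(-6)*((2 + 3)² - 143) = 4*((2 + 3)² - 143) = 4*(5² - 143) = 4*(25 - 143) = 4*(-118) = -472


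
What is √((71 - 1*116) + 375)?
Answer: √330 ≈ 18.166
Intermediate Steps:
√((71 - 1*116) + 375) = √((71 - 116) + 375) = √(-45 + 375) = √330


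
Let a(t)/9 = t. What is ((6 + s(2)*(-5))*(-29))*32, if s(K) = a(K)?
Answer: 77952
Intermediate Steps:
a(t) = 9*t
s(K) = 9*K
((6 + s(2)*(-5))*(-29))*32 = ((6 + (9*2)*(-5))*(-29))*32 = ((6 + 18*(-5))*(-29))*32 = ((6 - 90)*(-29))*32 = -84*(-29)*32 = 2436*32 = 77952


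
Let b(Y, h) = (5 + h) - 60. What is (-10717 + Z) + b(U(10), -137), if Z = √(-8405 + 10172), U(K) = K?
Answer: -10909 + √1767 ≈ -10867.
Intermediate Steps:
b(Y, h) = -55 + h
Z = √1767 ≈ 42.036
(-10717 + Z) + b(U(10), -137) = (-10717 + √1767) + (-55 - 137) = (-10717 + √1767) - 192 = -10909 + √1767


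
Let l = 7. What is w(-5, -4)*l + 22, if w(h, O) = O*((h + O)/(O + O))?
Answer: -19/2 ≈ -9.5000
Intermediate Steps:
w(h, O) = O/2 + h/2 (w(h, O) = O*((O + h)/((2*O))) = O*((O + h)*(1/(2*O))) = O*((O + h)/(2*O)) = O/2 + h/2)
w(-5, -4)*l + 22 = ((1/2)*(-4) + (1/2)*(-5))*7 + 22 = (-2 - 5/2)*7 + 22 = -9/2*7 + 22 = -63/2 + 22 = -19/2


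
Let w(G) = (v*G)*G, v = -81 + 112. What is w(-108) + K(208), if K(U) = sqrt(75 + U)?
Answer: 361584 + sqrt(283) ≈ 3.6160e+5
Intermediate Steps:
v = 31
w(G) = 31*G**2 (w(G) = (31*G)*G = 31*G**2)
w(-108) + K(208) = 31*(-108)**2 + sqrt(75 + 208) = 31*11664 + sqrt(283) = 361584 + sqrt(283)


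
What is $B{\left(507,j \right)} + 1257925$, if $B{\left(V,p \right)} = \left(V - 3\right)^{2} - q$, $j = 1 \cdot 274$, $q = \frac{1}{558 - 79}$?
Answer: $\frac{724219738}{479} \approx 1.5119 \cdot 10^{6}$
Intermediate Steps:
$q = \frac{1}{479} \approx 0.0020877$
$j = 274$
$B{\left(V,p \right)} = - \frac{1}{479} + \left(-3 + V\right)^{2}$ ($B{\left(V,p \right)} = \left(V - 3\right)^{2} - \frac{1}{479} = \left(-3 + V\right)^{2} - \frac{1}{479} = - \frac{1}{479} + \left(-3 + V\right)^{2}$)
$B{\left(507,j \right)} + 1257925 = \left(- \frac{1}{479} + \left(-3 + 507\right)^{2}\right) + 1257925 = \left(- \frac{1}{479} + 504^{2}\right) + 1257925 = \left(- \frac{1}{479} + 254016\right) + 1257925 = \frac{121673663}{479} + 1257925 = \frac{724219738}{479}$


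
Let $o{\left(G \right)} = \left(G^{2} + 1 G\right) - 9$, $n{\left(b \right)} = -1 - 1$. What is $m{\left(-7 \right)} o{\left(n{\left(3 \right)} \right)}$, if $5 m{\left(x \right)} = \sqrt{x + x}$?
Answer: $- \frac{7 i \sqrt{14}}{5} \approx - 5.2383 i$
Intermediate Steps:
$n{\left(b \right)} = -2$
$o{\left(G \right)} = -9 + G + G^{2}$ ($o{\left(G \right)} = \left(G^{2} + G\right) - 9 = \left(G + G^{2}\right) - 9 = -9 + G + G^{2}$)
$m{\left(x \right)} = \frac{\sqrt{2} \sqrt{x}}{5}$ ($m{\left(x \right)} = \frac{\sqrt{x + x}}{5} = \frac{\sqrt{2 x}}{5} = \frac{\sqrt{2} \sqrt{x}}{5}$)
$m{\left(-7 \right)} o{\left(n{\left(3 \right)} \right)} = \frac{\sqrt{2} \sqrt{-7}}{5} \left(-9 - 2 + \left(-2\right)^{2}\right) = \frac{\sqrt{2} i \sqrt{7}}{5} \left(-9 - 2 + 4\right) = \frac{i \sqrt{14}}{5} \left(-7\right) = - \frac{7 i \sqrt{14}}{5}$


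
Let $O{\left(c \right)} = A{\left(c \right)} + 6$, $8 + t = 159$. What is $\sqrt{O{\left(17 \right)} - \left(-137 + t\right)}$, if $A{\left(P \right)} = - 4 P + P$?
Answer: $i \sqrt{59} \approx 7.6811 i$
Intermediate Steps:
$A{\left(P \right)} = - 3 P$
$t = 151$ ($t = -8 + 159 = 151$)
$O{\left(c \right)} = 6 - 3 c$ ($O{\left(c \right)} = - 3 c + 6 = 6 - 3 c$)
$\sqrt{O{\left(17 \right)} - \left(-137 + t\right)} = \sqrt{\left(6 - 51\right) + \left(137 - 151\right)} = \sqrt{-45 - 14} = \sqrt{-59} = i \sqrt{59}$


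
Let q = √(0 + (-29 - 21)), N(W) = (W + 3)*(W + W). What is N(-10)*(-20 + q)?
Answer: -2800 + 700*I*√2 ≈ -2800.0 + 989.95*I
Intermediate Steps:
N(W) = 2*W*(3 + W) (N(W) = (3 + W)*(2*W) = 2*W*(3 + W))
q = 5*I*√2 (q = √(0 - 50) = √(-50) = 5*I*√2 ≈ 7.0711*I)
N(-10)*(-20 + q) = (2*(-10)*(3 - 10))*(-20 + 5*I*√2) = (2*(-10)*(-7))*(-20 + 5*I*√2) = 140*(-20 + 5*I*√2) = -2800 + 700*I*√2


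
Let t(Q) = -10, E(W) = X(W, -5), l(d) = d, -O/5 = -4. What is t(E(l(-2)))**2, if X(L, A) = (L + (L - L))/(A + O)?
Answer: 100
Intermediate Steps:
O = 20 (O = -5*(-4) = 20)
X(L, A) = L/(20 + A) (X(L, A) = (L + (L - L))/(A + 20) = (L + 0)/(20 + A) = L/(20 + A))
E(W) = W/15 (E(W) = W/(20 - 5) = W/15)
t(E(l(-2)))**2 = (-10)**2 = 100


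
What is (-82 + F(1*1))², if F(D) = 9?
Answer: 5329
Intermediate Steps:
(-82 + F(1*1))² = (-82 + 9)² = (-73)² = 5329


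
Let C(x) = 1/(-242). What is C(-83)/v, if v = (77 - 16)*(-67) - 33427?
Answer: 1/9078388 ≈ 1.1015e-7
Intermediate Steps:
v = -37514 (v = 61*(-67) - 33427 = -4087 - 33427 = -37514)
C(x) = -1/242
C(-83)/v = -1/242/(-37514) = -1/242*(-1/37514) = 1/9078388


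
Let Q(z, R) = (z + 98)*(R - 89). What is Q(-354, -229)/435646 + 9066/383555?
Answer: 17587006038/83547100765 ≈ 0.21050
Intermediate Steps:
Q(z, R) = (-89 + R)*(98 + z) (Q(z, R) = (98 + z)*(-89 + R) = (-89 + R)*(98 + z))
Q(-354, -229)/435646 + 9066/383555 = (-8722 - 89*(-354) + 98*(-229) - 229*(-354))/435646 + 9066/383555 = (-8722 + 31506 - 22442 + 81066)*(1/435646) + 9066*(1/383555) = 81408*(1/435646) + 9066/383555 = 40704/217823 + 9066/383555 = 17587006038/83547100765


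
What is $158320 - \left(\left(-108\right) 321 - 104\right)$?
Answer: $193092$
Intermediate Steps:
$158320 - \left(\left(-108\right) 321 - 104\right) = 158320 - \left(-34668 - 104\right) = 158320 - -34772 = 158320 + 34772 = 193092$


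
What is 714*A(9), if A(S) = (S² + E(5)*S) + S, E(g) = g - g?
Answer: 64260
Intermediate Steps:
E(g) = 0
A(S) = S + S² (A(S) = (S² + 0*S) + S = (S² + 0) + S = S² + S = S + S²)
714*A(9) = 714*(9*(1 + 9)) = 714*(9*10) = 714*90 = 64260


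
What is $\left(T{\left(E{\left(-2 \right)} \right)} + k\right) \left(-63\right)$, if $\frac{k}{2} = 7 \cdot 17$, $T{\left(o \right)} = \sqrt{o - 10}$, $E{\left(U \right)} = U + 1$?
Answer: $-14994 - 63 i \sqrt{11} \approx -14994.0 - 208.95 i$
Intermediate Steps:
$E{\left(U \right)} = 1 + U$
$T{\left(o \right)} = \sqrt{-10 + o}$
$k = 238$ ($k = 2 \cdot 7 \cdot 17 = 2 \cdot 119 = 238$)
$\left(T{\left(E{\left(-2 \right)} \right)} + k\right) \left(-63\right) = \left(\sqrt{-10 + \left(1 - 2\right)} + 238\right) \left(-63\right) = \left(\sqrt{-10 - 1} + 238\right) \left(-63\right) = \left(\sqrt{-11} + 238\right) \left(-63\right) = \left(i \sqrt{11} + 238\right) \left(-63\right) = \left(238 + i \sqrt{11}\right) \left(-63\right) = -14994 - 63 i \sqrt{11}$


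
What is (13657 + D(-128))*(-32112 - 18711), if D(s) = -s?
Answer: -700595055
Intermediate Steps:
(13657 + D(-128))*(-32112 - 18711) = (13657 - 1*(-128))*(-32112 - 18711) = (13657 + 128)*(-50823) = 13785*(-50823) = -700595055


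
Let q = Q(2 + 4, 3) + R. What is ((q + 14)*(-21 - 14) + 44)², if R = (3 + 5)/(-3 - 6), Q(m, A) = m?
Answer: 31629376/81 ≈ 3.9049e+5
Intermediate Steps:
R = -8/9 (R = 8/(-9) = 8*(-⅑) = -8/9 ≈ -0.88889)
q = 46/9 (q = (2 + 4) - 8/9 = 6 - 8/9 = 46/9 ≈ 5.1111)
((q + 14)*(-21 - 14) + 44)² = ((46/9 + 14)*(-21 - 14) + 44)² = ((172/9)*(-35) + 44)² = (-6020/9 + 44)² = (-5624/9)² = 31629376/81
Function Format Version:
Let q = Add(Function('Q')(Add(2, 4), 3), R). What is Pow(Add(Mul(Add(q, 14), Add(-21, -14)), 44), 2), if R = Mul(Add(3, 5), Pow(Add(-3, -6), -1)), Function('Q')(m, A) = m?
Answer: Rational(31629376, 81) ≈ 3.9049e+5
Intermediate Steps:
R = Rational(-8, 9) (R = Mul(8, Pow(-9, -1)) = Mul(8, Rational(-1, 9)) = Rational(-8, 9) ≈ -0.88889)
q = Rational(46, 9) (q = Add(Add(2, 4), Rational(-8, 9)) = Add(6, Rational(-8, 9)) = Rational(46, 9) ≈ 5.1111)
Pow(Add(Mul(Add(q, 14), Add(-21, -14)), 44), 2) = Pow(Add(Mul(Add(Rational(46, 9), 14), Add(-21, -14)), 44), 2) = Pow(Add(Mul(Rational(172, 9), -35), 44), 2) = Pow(Add(Rational(-6020, 9), 44), 2) = Pow(Rational(-5624, 9), 2) = Rational(31629376, 81)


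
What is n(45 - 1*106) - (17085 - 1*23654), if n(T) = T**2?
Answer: 10290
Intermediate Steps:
n(45 - 1*106) - (17085 - 1*23654) = (45 - 1*106)**2 - (17085 - 1*23654) = (45 - 106)**2 - (17085 - 23654) = (-61)**2 - 1*(-6569) = 3721 + 6569 = 10290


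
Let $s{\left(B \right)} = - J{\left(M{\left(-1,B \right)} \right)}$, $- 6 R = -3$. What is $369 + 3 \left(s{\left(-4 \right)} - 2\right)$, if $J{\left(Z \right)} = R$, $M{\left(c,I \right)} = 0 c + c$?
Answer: $\frac{723}{2} \approx 361.5$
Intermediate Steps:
$R = \frac{1}{2}$ ($R = \left(- \frac{1}{6}\right) \left(-3\right) = \frac{1}{2} \approx 0.5$)
$M{\left(c,I \right)} = c$ ($M{\left(c,I \right)} = 0 + c = c$)
$J{\left(Z \right)} = \frac{1}{2}$
$s{\left(B \right)} = - \frac{1}{2}$ ($s{\left(B \right)} = \left(-1\right) \frac{1}{2} = - \frac{1}{2}$)
$369 + 3 \left(s{\left(-4 \right)} - 2\right) = 369 + 3 \left(- \frac{1}{2} - 2\right) = 369 + 3 \left(- \frac{5}{2}\right) = 369 - \frac{15}{2} = \frac{723}{2}$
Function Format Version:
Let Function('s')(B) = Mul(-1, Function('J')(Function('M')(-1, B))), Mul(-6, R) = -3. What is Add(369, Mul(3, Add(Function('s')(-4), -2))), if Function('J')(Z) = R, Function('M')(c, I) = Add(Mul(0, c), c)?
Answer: Rational(723, 2) ≈ 361.50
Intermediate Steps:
R = Rational(1, 2) (R = Mul(Rational(-1, 6), -3) = Rational(1, 2) ≈ 0.50000)
Function('M')(c, I) = c (Function('M')(c, I) = Add(0, c) = c)
Function('J')(Z) = Rational(1, 2)
Function('s')(B) = Rational(-1, 2) (Function('s')(B) = Mul(-1, Rational(1, 2)) = Rational(-1, 2))
Add(369, Mul(3, Add(Function('s')(-4), -2))) = Add(369, Mul(3, Add(Rational(-1, 2), -2))) = Add(369, Mul(3, Rational(-5, 2))) = Add(369, Rational(-15, 2)) = Rational(723, 2)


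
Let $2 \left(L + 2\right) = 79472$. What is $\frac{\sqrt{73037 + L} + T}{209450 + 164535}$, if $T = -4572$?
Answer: $- \frac{4572}{373985} + \frac{\sqrt{112771}}{373985} \approx -0.011327$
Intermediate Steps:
$L = 39734$ ($L = -2 + \frac{1}{2} \cdot 79472 = -2 + 39736 = 39734$)
$\frac{\sqrt{73037 + L} + T}{209450 + 164535} = \frac{\sqrt{73037 + 39734} - 4572}{209450 + 164535} = \frac{\sqrt{112771} - 4572}{373985} = \left(-4572 + \sqrt{112771}\right) \frac{1}{373985} = - \frac{4572}{373985} + \frac{\sqrt{112771}}{373985}$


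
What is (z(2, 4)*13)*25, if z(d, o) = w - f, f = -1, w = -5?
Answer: -1300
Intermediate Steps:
z(d, o) = -4 (z(d, o) = -5 - 1*(-1) = -5 + 1 = -4)
(z(2, 4)*13)*25 = -4*13*25 = -52*25 = -1300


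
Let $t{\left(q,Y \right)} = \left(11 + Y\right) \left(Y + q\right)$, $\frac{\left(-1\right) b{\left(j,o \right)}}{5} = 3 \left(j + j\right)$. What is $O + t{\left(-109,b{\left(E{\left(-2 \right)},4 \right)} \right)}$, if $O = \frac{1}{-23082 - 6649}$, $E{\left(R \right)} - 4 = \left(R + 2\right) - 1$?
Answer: $\frac{467401050}{29731} \approx 15721.0$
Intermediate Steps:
$E{\left(R \right)} = 5 + R$ ($E{\left(R \right)} = 4 + \left(\left(R + 2\right) - 1\right) = 4 + \left(\left(2 + R\right) - 1\right) = 4 + \left(1 + R\right) = 5 + R$)
$b{\left(j,o \right)} = - 30 j$ ($b{\left(j,o \right)} = - 5 \cdot 3 \left(j + j\right) = - 5 \cdot 3 \cdot 2 j = - 5 \cdot 6 j = - 30 j$)
$O = - \frac{1}{29731}$ ($O = \frac{1}{-29731} = - \frac{1}{29731} \approx -3.3635 \cdot 10^{-5}$)
$O + t{\left(-109,b{\left(E{\left(-2 \right)},4 \right)} \right)} = - \frac{1}{29731} + \left(\left(- 30 \left(5 - 2\right)\right)^{2} + 11 \left(- 30 \left(5 - 2\right)\right) + 11 \left(-109\right) + - 30 \left(5 - 2\right) \left(-109\right)\right) = - \frac{1}{29731} + \left(\left(\left(-30\right) 3\right)^{2} + 11 \left(\left(-30\right) 3\right) - 1199 + \left(-30\right) 3 \left(-109\right)\right) = - \frac{1}{29731} + \left(\left(-90\right)^{2} + 11 \left(-90\right) - 1199 - -9810\right) = - \frac{1}{29731} + \left(8100 - 990 - 1199 + 9810\right) = - \frac{1}{29731} + 15721 = \frac{467401050}{29731}$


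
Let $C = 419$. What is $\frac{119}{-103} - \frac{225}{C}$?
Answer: $- \frac{73036}{43157} \approx -1.6923$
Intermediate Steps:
$\frac{119}{-103} - \frac{225}{C} = \frac{119}{-103} - \frac{225}{419} = 119 \left(- \frac{1}{103}\right) - \frac{225}{419} = - \frac{119}{103} - \frac{225}{419} = - \frac{73036}{43157}$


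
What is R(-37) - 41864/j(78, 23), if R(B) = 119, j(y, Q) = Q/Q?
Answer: -41745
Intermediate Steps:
j(y, Q) = 1
R(-37) - 41864/j(78, 23) = 119 - 41864/1 = 119 - 41864*1 = 119 - 41864 = -41745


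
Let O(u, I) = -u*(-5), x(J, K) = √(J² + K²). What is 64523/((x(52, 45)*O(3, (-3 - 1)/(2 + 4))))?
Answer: 64523*√4729/70935 ≈ 62.552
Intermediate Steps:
O(u, I) = 5*u
64523/((x(52, 45)*O(3, (-3 - 1)/(2 + 4)))) = 64523/((√(52² + 45²)*(5*3))) = 64523/((√(2704 + 2025)*15)) = 64523/((√4729*15)) = 64523/((15*√4729)) = 64523*(√4729/70935) = 64523*√4729/70935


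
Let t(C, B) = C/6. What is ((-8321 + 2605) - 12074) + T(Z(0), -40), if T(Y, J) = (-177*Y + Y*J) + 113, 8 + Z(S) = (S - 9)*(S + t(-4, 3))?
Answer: -17243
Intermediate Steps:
t(C, B) = C/6 (t(C, B) = C*(1/6) = C/6)
Z(S) = -8 + (-9 + S)*(-2/3 + S) (Z(S) = -8 + (S - 9)*(S + (1/6)*(-4)) = -8 + (-9 + S)*(S - 2/3) = -8 + (-9 + S)*(-2/3 + S))
T(Y, J) = 113 - 177*Y + J*Y (T(Y, J) = (-177*Y + J*Y) + 113 = 113 - 177*Y + J*Y)
((-8321 + 2605) - 12074) + T(Z(0), -40) = ((-8321 + 2605) - 12074) + (113 - 177*(-2 + 0**2 - 29/3*0) - 40*(-2 + 0**2 - 29/3*0)) = (-5716 - 12074) + (113 - 177*(-2 + 0 + 0) - 40*(-2 + 0 + 0)) = -17790 + (113 - 177*(-2) - 40*(-2)) = -17790 + (113 + 354 + 80) = -17790 + 547 = -17243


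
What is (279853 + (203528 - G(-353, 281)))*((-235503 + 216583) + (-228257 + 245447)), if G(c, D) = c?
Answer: -836859820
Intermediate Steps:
(279853 + (203528 - G(-353, 281)))*((-235503 + 216583) + (-228257 + 245447)) = (279853 + (203528 - 1*(-353)))*((-235503 + 216583) + (-228257 + 245447)) = (279853 + (203528 + 353))*(-18920 + 17190) = (279853 + 203881)*(-1730) = 483734*(-1730) = -836859820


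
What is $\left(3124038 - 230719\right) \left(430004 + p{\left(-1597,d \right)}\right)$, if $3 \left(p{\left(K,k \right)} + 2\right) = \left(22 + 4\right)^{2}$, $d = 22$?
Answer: $\frac{3734354753558}{3} \approx 1.2448 \cdot 10^{12}$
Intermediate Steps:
$p{\left(K,k \right)} = \frac{670}{3}$ ($p{\left(K,k \right)} = -2 + \frac{\left(22 + 4\right)^{2}}{3} = -2 + \frac{26^{2}}{3} = -2 + \frac{1}{3} \cdot 676 = -2 + \frac{676}{3} = \frac{670}{3}$)
$\left(3124038 - 230719\right) \left(430004 + p{\left(-1597,d \right)}\right) = \left(3124038 - 230719\right) \left(430004 + \frac{670}{3}\right) = 2893319 \cdot \frac{1290682}{3} = \frac{3734354753558}{3}$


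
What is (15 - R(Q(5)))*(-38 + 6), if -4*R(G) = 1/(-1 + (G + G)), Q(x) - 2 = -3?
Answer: -1432/3 ≈ -477.33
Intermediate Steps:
Q(x) = -1 (Q(x) = 2 - 3 = -1)
R(G) = -1/(4*(-1 + 2*G)) (R(G) = -1/(4*(-1 + (G + G))) = -1/(4*(-1 + 2*G)))
(15 - R(Q(5)))*(-38 + 6) = (15 - (-1)/(-4 + 8*(-1)))*(-38 + 6) = (15 - (-1)/(-4 - 8))*(-32) = (15 - (-1)/(-12))*(-32) = (15 - (-1)*(-1)/12)*(-32) = (15 - 1*1/12)*(-32) = (15 - 1/12)*(-32) = (179/12)*(-32) = -1432/3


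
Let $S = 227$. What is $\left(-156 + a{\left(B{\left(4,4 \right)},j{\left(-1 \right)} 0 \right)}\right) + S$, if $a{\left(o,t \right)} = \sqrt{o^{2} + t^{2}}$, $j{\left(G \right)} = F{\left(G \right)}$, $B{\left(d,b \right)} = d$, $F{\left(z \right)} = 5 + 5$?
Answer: $75$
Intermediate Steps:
$F{\left(z \right)} = 10$
$j{\left(G \right)} = 10$
$\left(-156 + a{\left(B{\left(4,4 \right)},j{\left(-1 \right)} 0 \right)}\right) + S = \left(-156 + \sqrt{4^{2} + \left(10 \cdot 0\right)^{2}}\right) + 227 = \left(-156 + \sqrt{16 + 0^{2}}\right) + 227 = \left(-156 + \sqrt{16 + 0}\right) + 227 = \left(-156 + \sqrt{16}\right) + 227 = \left(-156 + 4\right) + 227 = -152 + 227 = 75$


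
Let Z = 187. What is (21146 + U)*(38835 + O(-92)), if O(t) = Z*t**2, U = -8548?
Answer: 20428954594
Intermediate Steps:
O(t) = 187*t**2
(21146 + U)*(38835 + O(-92)) = (21146 - 8548)*(38835 + 187*(-92)**2) = 12598*(38835 + 187*8464) = 12598*(38835 + 1582768) = 12598*1621603 = 20428954594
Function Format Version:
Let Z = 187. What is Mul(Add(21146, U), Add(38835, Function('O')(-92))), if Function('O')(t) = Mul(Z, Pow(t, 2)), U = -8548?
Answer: 20428954594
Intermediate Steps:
Function('O')(t) = Mul(187, Pow(t, 2))
Mul(Add(21146, U), Add(38835, Function('O')(-92))) = Mul(Add(21146, -8548), Add(38835, Mul(187, Pow(-92, 2)))) = Mul(12598, Add(38835, Mul(187, 8464))) = Mul(12598, Add(38835, 1582768)) = Mul(12598, 1621603) = 20428954594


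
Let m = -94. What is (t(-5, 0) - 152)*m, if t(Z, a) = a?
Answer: 14288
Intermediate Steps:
(t(-5, 0) - 152)*m = (0 - 152)*(-94) = -152*(-94) = 14288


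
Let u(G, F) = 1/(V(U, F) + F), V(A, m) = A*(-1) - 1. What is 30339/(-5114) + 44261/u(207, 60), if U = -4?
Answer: 14260067163/5114 ≈ 2.7884e+6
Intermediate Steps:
V(A, m) = -1 - A (V(A, m) = -A - 1 = -1 - A)
u(G, F) = 1/(3 + F) (u(G, F) = 1/((-1 - 1*(-4)) + F) = 1/((-1 + 4) + F) = 1/(3 + F))
30339/(-5114) + 44261/u(207, 60) = 30339/(-5114) + 44261/(1/(3 + 60)) = 30339*(-1/5114) + 44261/(1/63) = -30339/5114 + 44261/(1/63) = -30339/5114 + 44261*63 = -30339/5114 + 2788443 = 14260067163/5114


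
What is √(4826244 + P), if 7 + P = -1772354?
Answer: √3053883 ≈ 1747.5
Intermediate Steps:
P = -1772361 (P = -7 - 1772354 = -1772361)
√(4826244 + P) = √(4826244 - 1772361) = √3053883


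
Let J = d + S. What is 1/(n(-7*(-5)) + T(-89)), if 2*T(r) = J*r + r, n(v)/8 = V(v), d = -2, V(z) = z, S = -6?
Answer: 2/1183 ≈ 0.0016906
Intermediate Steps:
J = -8 (J = -2 - 6 = -8)
n(v) = 8*v
T(r) = -7*r/2 (T(r) = (-8*r + r)/2 = (-7*r)/2 = -7*r/2)
1/(n(-7*(-5)) + T(-89)) = 1/(8*(-7*(-5)) - 7/2*(-89)) = 1/(8*35 + 623/2) = 1/(280 + 623/2) = 1/(1183/2) = 2/1183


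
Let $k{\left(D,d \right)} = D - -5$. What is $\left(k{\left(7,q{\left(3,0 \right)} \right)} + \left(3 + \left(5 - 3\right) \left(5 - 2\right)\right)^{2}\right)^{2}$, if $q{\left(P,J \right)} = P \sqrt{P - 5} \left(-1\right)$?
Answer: $8649$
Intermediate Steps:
$q{\left(P,J \right)} = - P \sqrt{-5 + P}$ ($q{\left(P,J \right)} = P \sqrt{-5 + P} \left(-1\right) = - P \sqrt{-5 + P}$)
$k{\left(D,d \right)} = 5 + D$ ($k{\left(D,d \right)} = D + 5 = 5 + D$)
$\left(k{\left(7,q{\left(3,0 \right)} \right)} + \left(3 + \left(5 - 3\right) \left(5 - 2\right)\right)^{2}\right)^{2} = \left(\left(5 + 7\right) + \left(3 + \left(5 - 3\right) \left(5 - 2\right)\right)^{2}\right)^{2} = \left(12 + \left(3 + 2 \cdot 3\right)^{2}\right)^{2} = \left(12 + \left(3 + 6\right)^{2}\right)^{2} = \left(12 + 9^{2}\right)^{2} = \left(12 + 81\right)^{2} = 93^{2} = 8649$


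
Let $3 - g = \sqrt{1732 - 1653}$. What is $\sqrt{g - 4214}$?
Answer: $\sqrt{-4211 - \sqrt{79}} \approx 64.961 i$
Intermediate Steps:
$g = 3 - \sqrt{79}$ ($g = 3 - \sqrt{1732 - 1653} = 3 - \sqrt{79} \approx -5.8882$)
$\sqrt{g - 4214} = \sqrt{\left(3 - \sqrt{79}\right) - 4214} = \sqrt{-4211 - \sqrt{79}}$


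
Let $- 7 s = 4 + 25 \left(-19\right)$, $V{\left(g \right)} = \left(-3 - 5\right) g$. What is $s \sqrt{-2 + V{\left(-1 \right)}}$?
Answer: $\frac{471 \sqrt{6}}{7} \approx 164.82$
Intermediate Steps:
$V{\left(g \right)} = - 8 g$
$s = \frac{471}{7}$ ($s = - \frac{4 + 25 \left(-19\right)}{7} = - \frac{4 - 475}{7} = \left(- \frac{1}{7}\right) \left(-471\right) = \frac{471}{7} \approx 67.286$)
$s \sqrt{-2 + V{\left(-1 \right)}} = \frac{471 \sqrt{-2 - -8}}{7} = \frac{471 \sqrt{-2 + 8}}{7} = \frac{471 \sqrt{6}}{7}$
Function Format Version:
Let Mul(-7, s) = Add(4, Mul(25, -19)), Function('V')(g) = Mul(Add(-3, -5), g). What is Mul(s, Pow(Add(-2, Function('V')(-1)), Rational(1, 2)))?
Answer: Mul(Rational(471, 7), Pow(6, Rational(1, 2))) ≈ 164.82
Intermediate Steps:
Function('V')(g) = Mul(-8, g)
s = Rational(471, 7) (s = Mul(Rational(-1, 7), Add(4, Mul(25, -19))) = Mul(Rational(-1, 7), Add(4, -475)) = Mul(Rational(-1, 7), -471) = Rational(471, 7) ≈ 67.286)
Mul(s, Pow(Add(-2, Function('V')(-1)), Rational(1, 2))) = Mul(Rational(471, 7), Pow(Add(-2, Mul(-8, -1)), Rational(1, 2))) = Mul(Rational(471, 7), Pow(Add(-2, 8), Rational(1, 2))) = Mul(Rational(471, 7), Pow(6, Rational(1, 2)))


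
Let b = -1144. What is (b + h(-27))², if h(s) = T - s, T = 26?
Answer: 1190281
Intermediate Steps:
h(s) = 26 - s
(b + h(-27))² = (-1144 + (26 - 1*(-27)))² = (-1144 + (26 + 27))² = (-1144 + 53)² = (-1091)² = 1190281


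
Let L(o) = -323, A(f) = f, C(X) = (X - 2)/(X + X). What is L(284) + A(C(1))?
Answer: -647/2 ≈ -323.50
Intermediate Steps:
C(X) = (-2 + X)/(2*X) (C(X) = (-2 + X)/((2*X)) = (-2 + X)*(1/(2*X)) = (-2 + X)/(2*X))
L(284) + A(C(1)) = -323 + (½)*(-2 + 1)/1 = -323 + (½)*1*(-1) = -323 - ½ = -647/2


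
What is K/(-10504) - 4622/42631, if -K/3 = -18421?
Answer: -184958957/34445848 ≈ -5.3696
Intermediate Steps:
K = 55263 (K = -3*(-18421) = 55263)
K/(-10504) - 4622/42631 = 55263/(-10504) - 4622/42631 = 55263*(-1/10504) - 4622*1/42631 = -4251/808 - 4622/42631 = -184958957/34445848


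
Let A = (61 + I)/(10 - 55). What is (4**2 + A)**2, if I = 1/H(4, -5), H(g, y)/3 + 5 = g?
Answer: 3912484/18225 ≈ 214.68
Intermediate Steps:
H(g, y) = -15 + 3*g
I = -1/3 (I = 1/(-15 + 3*4) = 1/(-15 + 12) = 1/(-3) = -1/3 ≈ -0.33333)
A = -182/135 (A = (61 - 1/3)/(10 - 55) = (182/3)/(-45) = (182/3)*(-1/45) = -182/135 ≈ -1.3481)
(4**2 + A)**2 = (4**2 - 182/135)**2 = (16 - 182/135)**2 = (1978/135)**2 = 3912484/18225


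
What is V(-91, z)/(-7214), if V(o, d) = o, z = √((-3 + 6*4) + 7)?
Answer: 91/7214 ≈ 0.012614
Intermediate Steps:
z = 2*√7 (z = √((-3 + 24) + 7) = √(21 + 7) = √28 = 2*√7 ≈ 5.2915)
V(-91, z)/(-7214) = -91/(-7214) = -91*(-1/7214) = 91/7214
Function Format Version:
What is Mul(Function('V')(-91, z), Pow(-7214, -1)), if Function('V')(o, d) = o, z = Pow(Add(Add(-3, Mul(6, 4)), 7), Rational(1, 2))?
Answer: Rational(91, 7214) ≈ 0.012614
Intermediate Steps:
z = Mul(2, Pow(7, Rational(1, 2))) (z = Pow(Add(Add(-3, 24), 7), Rational(1, 2)) = Pow(Add(21, 7), Rational(1, 2)) = Pow(28, Rational(1, 2)) = Mul(2, Pow(7, Rational(1, 2))) ≈ 5.2915)
Mul(Function('V')(-91, z), Pow(-7214, -1)) = Mul(-91, Pow(-7214, -1)) = Mul(-91, Rational(-1, 7214)) = Rational(91, 7214)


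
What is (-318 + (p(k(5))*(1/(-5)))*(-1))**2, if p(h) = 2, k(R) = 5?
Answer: 2521744/25 ≈ 1.0087e+5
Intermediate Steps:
(-318 + (p(k(5))*(1/(-5)))*(-1))**2 = (-318 + (2*(1/(-5)))*(-1))**2 = (-318 + (2*(-1/5*1))*(-1))**2 = (-318 + (2*(-1/5))*(-1))**2 = (-318 - 2/5*(-1))**2 = (-318 + 2/5)**2 = (-1588/5)**2 = 2521744/25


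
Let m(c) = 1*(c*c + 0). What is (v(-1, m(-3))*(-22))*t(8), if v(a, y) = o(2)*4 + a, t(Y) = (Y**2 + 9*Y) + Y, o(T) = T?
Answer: -22176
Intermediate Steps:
t(Y) = Y**2 + 10*Y
m(c) = c**2 (m(c) = 1*(c**2 + 0) = 1*c**2 = c**2)
v(a, y) = 8 + a (v(a, y) = 2*4 + a = 8 + a)
(v(-1, m(-3))*(-22))*t(8) = ((8 - 1)*(-22))*(8*(10 + 8)) = (7*(-22))*(8*18) = -154*144 = -22176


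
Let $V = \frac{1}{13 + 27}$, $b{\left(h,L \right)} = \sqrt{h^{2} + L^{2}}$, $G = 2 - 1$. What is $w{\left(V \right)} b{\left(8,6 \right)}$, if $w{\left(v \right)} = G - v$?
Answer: $\frac{39}{4} \approx 9.75$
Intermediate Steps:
$G = 1$ ($G = 2 - 1 = 1$)
$b{\left(h,L \right)} = \sqrt{L^{2} + h^{2}}$
$V = \frac{1}{40} \approx 0.025$
$w{\left(v \right)} = 1 - v$
$w{\left(V \right)} b{\left(8,6 \right)} = \left(1 - \frac{1}{40}\right) \sqrt{6^{2} + 8^{2}} = \left(1 - \frac{1}{40}\right) \sqrt{36 + 64} = \frac{39 \sqrt{100}}{40} = \frac{39}{40} \cdot 10 = \frac{39}{4}$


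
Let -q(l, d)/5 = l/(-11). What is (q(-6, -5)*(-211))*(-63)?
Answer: -398790/11 ≈ -36254.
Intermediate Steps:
q(l, d) = 5*l/11 (q(l, d) = -5*l/(-11) = -5*l*(-1)/11 = -(-5)*l/11 = 5*l/11)
(q(-6, -5)*(-211))*(-63) = (((5/11)*(-6))*(-211))*(-63) = -30/11*(-211)*(-63) = (6330/11)*(-63) = -398790/11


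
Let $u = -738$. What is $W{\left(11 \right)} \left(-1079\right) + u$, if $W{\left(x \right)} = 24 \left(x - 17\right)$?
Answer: $154638$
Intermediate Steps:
$W{\left(x \right)} = -408 + 24 x$ ($W{\left(x \right)} = 24 \left(-17 + x\right) = -408 + 24 x$)
$W{\left(11 \right)} \left(-1079\right) + u = \left(-408 + 24 \cdot 11\right) \left(-1079\right) - 738 = \left(-408 + 264\right) \left(-1079\right) - 738 = \left(-144\right) \left(-1079\right) - 738 = 155376 - 738 = 154638$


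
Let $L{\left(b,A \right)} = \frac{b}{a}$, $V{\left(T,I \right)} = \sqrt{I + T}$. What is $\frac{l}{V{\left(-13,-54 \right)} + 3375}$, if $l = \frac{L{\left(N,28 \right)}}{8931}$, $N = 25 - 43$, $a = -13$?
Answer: $\frac{10125}{220415585546} - \frac{3 i \sqrt{67}}{220415585546} \approx 4.5936 \cdot 10^{-8} - 1.1141 \cdot 10^{-10} i$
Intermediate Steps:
$N = -18$ ($N = 25 - 43 = -18$)
$L{\left(b,A \right)} = - \frac{b}{13}$ ($L{\left(b,A \right)} = \frac{b}{-13} = - \frac{b}{13}$)
$l = \frac{6}{38701}$ ($l = \frac{\left(- \frac{1}{13}\right) \left(-18\right)}{8931} = \frac{18}{13} \cdot \frac{1}{8931} = \frac{6}{38701} \approx 0.00015503$)
$\frac{l}{V{\left(-13,-54 \right)} + 3375} = \frac{6}{38701 \left(\sqrt{-54 - 13} + 3375\right)} = \frac{6}{38701 \left(\sqrt{-67} + 3375\right)} = \frac{6}{38701 \left(i \sqrt{67} + 3375\right)} = \frac{6}{38701 \left(3375 + i \sqrt{67}\right)}$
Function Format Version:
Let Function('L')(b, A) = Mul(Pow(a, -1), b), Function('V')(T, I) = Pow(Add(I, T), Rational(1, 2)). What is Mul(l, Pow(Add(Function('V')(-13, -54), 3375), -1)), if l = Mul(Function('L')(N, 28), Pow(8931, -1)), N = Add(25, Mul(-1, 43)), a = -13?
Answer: Add(Rational(10125, 220415585546), Mul(Rational(-3, 220415585546), I, Pow(67, Rational(1, 2)))) ≈ Add(4.5936e-8, Mul(-1.1141e-10, I))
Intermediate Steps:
N = -18 (N = Add(25, -43) = -18)
Function('L')(b, A) = Mul(Rational(-1, 13), b) (Function('L')(b, A) = Mul(Pow(-13, -1), b) = Mul(Rational(-1, 13), b))
l = Rational(6, 38701) (l = Mul(Mul(Rational(-1, 13), -18), Pow(8931, -1)) = Mul(Rational(18, 13), Rational(1, 8931)) = Rational(6, 38701) ≈ 0.00015503)
Mul(l, Pow(Add(Function('V')(-13, -54), 3375), -1)) = Mul(Rational(6, 38701), Pow(Add(Pow(Add(-54, -13), Rational(1, 2)), 3375), -1)) = Mul(Rational(6, 38701), Pow(Add(Pow(-67, Rational(1, 2)), 3375), -1)) = Mul(Rational(6, 38701), Pow(Add(Mul(I, Pow(67, Rational(1, 2))), 3375), -1)) = Mul(Rational(6, 38701), Pow(Add(3375, Mul(I, Pow(67, Rational(1, 2)))), -1))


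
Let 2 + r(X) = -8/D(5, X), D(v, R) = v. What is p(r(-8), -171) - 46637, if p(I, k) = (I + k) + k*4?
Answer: -237478/5 ≈ -47496.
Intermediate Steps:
r(X) = -18/5 (r(X) = -2 - 8/5 = -18/5)
p(I, k) = I + 5*k (p(I, k) = (I + k) + 4*k = I + 5*k)
p(r(-8), -171) - 46637 = (-18/5 + 5*(-171)) - 46637 = (-18/5 - 855) - 46637 = -4293/5 - 46637 = -237478/5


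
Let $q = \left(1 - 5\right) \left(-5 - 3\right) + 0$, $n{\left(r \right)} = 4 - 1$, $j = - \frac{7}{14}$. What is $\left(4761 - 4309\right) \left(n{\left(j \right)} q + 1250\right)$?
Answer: $608392$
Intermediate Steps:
$j = - \frac{1}{2}$ ($j = \left(-7\right) \frac{1}{14} = - \frac{1}{2} \approx -0.5$)
$n{\left(r \right)} = 3$ ($n{\left(r \right)} = 4 - 1 = 3$)
$q = 32$ ($q = \left(-4\right) \left(-8\right) + 0 = 32 + 0 = 32$)
$\left(4761 - 4309\right) \left(n{\left(j \right)} q + 1250\right) = \left(4761 - 4309\right) \left(3 \cdot 32 + 1250\right) = 452 \left(96 + 1250\right) = 452 \cdot 1346 = 608392$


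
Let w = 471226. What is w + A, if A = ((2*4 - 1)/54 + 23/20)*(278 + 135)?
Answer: 254747423/540 ≈ 4.7175e+5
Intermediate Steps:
A = 285383/540 (A = ((8 - 1)*(1/54) + 23*(1/20))*413 = (7*(1/54) + 23/20)*413 = (7/54 + 23/20)*413 = (691/540)*413 = 285383/540 ≈ 528.49)
w + A = 471226 + 285383/540 = 254747423/540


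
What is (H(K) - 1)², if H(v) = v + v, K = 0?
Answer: 1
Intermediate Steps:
H(v) = 2*v
(H(K) - 1)² = (2*0 - 1)² = (0 - 1)² = (-1)² = 1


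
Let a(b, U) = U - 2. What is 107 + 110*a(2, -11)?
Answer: -1323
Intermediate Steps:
a(b, U) = -2 + U
107 + 110*a(2, -11) = 107 + 110*(-2 - 11) = 107 + 110*(-13) = 107 - 1430 = -1323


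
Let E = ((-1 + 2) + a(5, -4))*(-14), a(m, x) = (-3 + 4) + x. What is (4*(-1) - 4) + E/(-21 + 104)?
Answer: -636/83 ≈ -7.6627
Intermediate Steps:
a(m, x) = 1 + x
E = 28 (E = ((-1 + 2) + (1 - 4))*(-14) = (1 - 3)*(-14) = -2*(-14) = 28)
(4*(-1) - 4) + E/(-21 + 104) = (4*(-1) - 4) + 28/(-21 + 104) = (-4 - 4) + 28/83 = -8 + 28*(1/83) = -8 + 28/83 = -636/83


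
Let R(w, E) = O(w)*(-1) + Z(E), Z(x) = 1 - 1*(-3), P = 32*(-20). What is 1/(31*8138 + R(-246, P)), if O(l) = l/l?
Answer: 1/252281 ≈ 3.9638e-6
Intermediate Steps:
P = -640
Z(x) = 4 (Z(x) = 1 + 3 = 4)
O(l) = 1
R(w, E) = 3 (R(w, E) = 1*(-1) + 4 = -1 + 4 = 3)
1/(31*8138 + R(-246, P)) = 1/(31*8138 + 3) = 1/(252278 + 3) = 1/252281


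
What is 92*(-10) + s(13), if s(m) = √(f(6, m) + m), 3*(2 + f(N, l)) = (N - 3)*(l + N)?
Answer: -920 + √30 ≈ -914.52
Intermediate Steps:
f(N, l) = -2 + (-3 + N)*(N + l)/3 (f(N, l) = -2 + ((N - 3)*(l + N))/3 = -2 + ((-3 + N)*(N + l))/3 = -2 + (-3 + N)*(N + l)/3)
s(m) = √(4 + 2*m) (s(m) = √((-2 - 1*6 - m + (⅓)*6² + (⅓)*6*m) + m) = √((-2 - 6 - m + (⅓)*36 + 2*m) + m) = √((-2 - 6 - m + 12 + 2*m) + m) = √((4 + m) + m) = √(4 + 2*m))
92*(-10) + s(13) = 92*(-10) + √(4 + 2*13) = -920 + √(4 + 26) = -920 + √30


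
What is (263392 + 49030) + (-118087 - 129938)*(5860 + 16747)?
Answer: -5606788753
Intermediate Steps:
(263392 + 49030) + (-118087 - 129938)*(5860 + 16747) = 312422 - 248025*22607 = 312422 - 5607101175 = -5606788753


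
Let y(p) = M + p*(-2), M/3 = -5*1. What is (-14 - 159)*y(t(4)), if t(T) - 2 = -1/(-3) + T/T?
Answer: 11245/3 ≈ 3748.3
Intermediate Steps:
M = -15 (M = 3*(-5*1) = 3*(-5) = -15)
t(T) = 10/3 (t(T) = 2 + (-1/(-3) + T/T) = 2 + (-1*(-⅓) + 1) = 2 + (⅓ + 1) = 2 + 4/3 = 10/3)
y(p) = -15 - 2*p (y(p) = -15 + p*(-2) = -15 - 2*p)
(-14 - 159)*y(t(4)) = (-14 - 159)*(-15 - 2*10/3) = -173*(-15 - 20/3) = -173*(-65/3) = 11245/3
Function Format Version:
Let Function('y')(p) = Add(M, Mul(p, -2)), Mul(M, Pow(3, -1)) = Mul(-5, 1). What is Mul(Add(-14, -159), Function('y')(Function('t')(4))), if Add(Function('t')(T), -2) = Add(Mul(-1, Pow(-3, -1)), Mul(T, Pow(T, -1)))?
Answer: Rational(11245, 3) ≈ 3748.3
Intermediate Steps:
M = -15 (M = Mul(3, Mul(-5, 1)) = Mul(3, -5) = -15)
Function('t')(T) = Rational(10, 3) (Function('t')(T) = Add(2, Add(Mul(-1, Pow(-3, -1)), Mul(T, Pow(T, -1)))) = Add(2, Add(Mul(-1, Rational(-1, 3)), 1)) = Add(2, Add(Rational(1, 3), 1)) = Add(2, Rational(4, 3)) = Rational(10, 3))
Function('y')(p) = Add(-15, Mul(-2, p)) (Function('y')(p) = Add(-15, Mul(p, -2)) = Add(-15, Mul(-2, p)))
Mul(Add(-14, -159), Function('y')(Function('t')(4))) = Mul(Add(-14, -159), Add(-15, Mul(-2, Rational(10, 3)))) = Mul(-173, Add(-15, Rational(-20, 3))) = Mul(-173, Rational(-65, 3)) = Rational(11245, 3)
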